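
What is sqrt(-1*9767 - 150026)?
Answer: I*sqrt(159793) ≈ 399.74*I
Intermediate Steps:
sqrt(-1*9767 - 150026) = sqrt(-9767 - 150026) = sqrt(-159793) = I*sqrt(159793)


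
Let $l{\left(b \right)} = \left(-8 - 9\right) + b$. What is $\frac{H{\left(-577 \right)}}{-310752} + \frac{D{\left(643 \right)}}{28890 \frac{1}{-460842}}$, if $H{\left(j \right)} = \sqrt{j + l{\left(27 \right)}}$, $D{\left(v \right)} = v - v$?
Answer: $- \frac{i \sqrt{7}}{34528} \approx - 7.6626 \cdot 10^{-5} i$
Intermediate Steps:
$l{\left(b \right)} = -17 + b$
$D{\left(v \right)} = 0$
$H{\left(j \right)} = \sqrt{10 + j}$ ($H{\left(j \right)} = \sqrt{j + \left(-17 + 27\right)} = \sqrt{j + 10} = \sqrt{10 + j}$)
$\frac{H{\left(-577 \right)}}{-310752} + \frac{D{\left(643 \right)}}{28890 \frac{1}{-460842}} = \frac{\sqrt{10 - 577}}{-310752} + \frac{0}{28890 \frac{1}{-460842}} = \sqrt{-567} \left(- \frac{1}{310752}\right) + \frac{0}{28890 \left(- \frac{1}{460842}\right)} = 9 i \sqrt{7} \left(- \frac{1}{310752}\right) + \frac{0}{- \frac{4815}{76807}} = - \frac{i \sqrt{7}}{34528} + 0 \left(- \frac{76807}{4815}\right) = - \frac{i \sqrt{7}}{34528} + 0 = - \frac{i \sqrt{7}}{34528}$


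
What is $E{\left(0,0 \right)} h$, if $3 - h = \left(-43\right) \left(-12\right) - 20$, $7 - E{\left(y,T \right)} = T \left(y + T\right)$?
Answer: $-3451$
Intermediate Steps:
$E{\left(y,T \right)} = 7 - T \left(T + y\right)$ ($E{\left(y,T \right)} = 7 - T \left(y + T\right) = 7 - T \left(T + y\right)$)
$h = -493$ ($h = 3 - \left(\left(-43\right) \left(-12\right) - 20\right) = 3 - \left(516 - 20\right) = 3 - 496 = -493$)
$E{\left(0,0 \right)} h = \left(7 - 0^{2} - 0 \cdot 0\right) \left(-493\right) = \left(7 - 0 + 0\right) \left(-493\right) = \left(7 + 0 + 0\right) \left(-493\right) = 7 \left(-493\right) = -3451$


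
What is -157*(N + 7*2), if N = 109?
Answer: -19311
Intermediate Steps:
-157*(N + 7*2) = -157*(109 + 7*2) = -157*(109 + 14) = -157*123 = -19311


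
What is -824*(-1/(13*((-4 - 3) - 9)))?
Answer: -103/26 ≈ -3.9615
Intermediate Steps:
-824*(-1/(13*((-4 - 3) - 9))) = -824*(-1/(13*(-7 - 9))) = -824/((-16*(-13))) = -824/208 = -824*1/208 = -103/26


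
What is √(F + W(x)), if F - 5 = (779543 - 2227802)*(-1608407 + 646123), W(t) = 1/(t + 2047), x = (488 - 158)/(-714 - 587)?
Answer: √9881710870002010764381246/2662817 ≈ 1.1805e+6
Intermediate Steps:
x = -330/1301 (x = 330/(-1301) = 330*(-1/1301) = -330/1301 ≈ -0.25365)
W(t) = 1/(2047 + t)
F = 1393636463561 (F = 5 + (779543 - 2227802)*(-1608407 + 646123) = 5 - 1448259*(-962284) = 5 + 1393636463556 = 1393636463561)
√(F + W(x)) = √(1393636463561 + 1/(2047 - 330/1301)) = √(1393636463561 + 1/(2662817/1301)) = √(1393636463561 + 1301/2662817) = √(3710998866990112638/2662817) = √9881710870002010764381246/2662817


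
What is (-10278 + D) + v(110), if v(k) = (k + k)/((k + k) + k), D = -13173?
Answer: -70351/3 ≈ -23450.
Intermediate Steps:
v(k) = ⅔ (v(k) = (2*k)/(2*k + k) = (2*k)/((3*k)) = (2*k)*(1/(3*k)) = ⅔)
(-10278 + D) + v(110) = (-10278 - 13173) + ⅔ = -23451 + ⅔ = -70351/3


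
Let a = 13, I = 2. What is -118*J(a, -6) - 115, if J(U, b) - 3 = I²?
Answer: -941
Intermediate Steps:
J(U, b) = 7 (J(U, b) = 3 + 2² = 3 + 4 = 7)
-118*J(a, -6) - 115 = -118*7 - 115 = -826 - 115 = -941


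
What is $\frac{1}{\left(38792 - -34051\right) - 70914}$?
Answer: $\frac{1}{1929} \approx 0.0005184$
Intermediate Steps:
$\frac{1}{\left(38792 - -34051\right) - 70914} = \frac{1}{\left(38792 + 34051\right) - 70914} = \frac{1}{72843 - 70914} = \frac{1}{1929}$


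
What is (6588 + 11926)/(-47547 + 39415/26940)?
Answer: -99753432/256175353 ≈ -0.38940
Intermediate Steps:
(6588 + 11926)/(-47547 + 39415/26940) = 18514/(-47547 + 39415*(1/26940)) = 18514/(-47547 + 7883/5388) = 18514/(-256175353/5388) = 18514*(-5388/256175353) = -99753432/256175353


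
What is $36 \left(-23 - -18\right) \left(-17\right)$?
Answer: $3060$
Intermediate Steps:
$36 \left(-23 - -18\right) \left(-17\right) = 36 \left(-23 + 18\right) \left(-17\right) = 36 \left(-5\right) \left(-17\right) = \left(-180\right) \left(-17\right) = 3060$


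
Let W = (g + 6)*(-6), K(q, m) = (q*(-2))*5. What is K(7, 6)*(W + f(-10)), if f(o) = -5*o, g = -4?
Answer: -2660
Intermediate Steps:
K(q, m) = -10*q (K(q, m) = -2*q*5 = -10*q)
W = -12 (W = (-4 + 6)*(-6) = 2*(-6) = -12)
K(7, 6)*(W + f(-10)) = (-10*7)*(-12 - 5*(-10)) = -70*(-12 + 50) = -70*38 = -2660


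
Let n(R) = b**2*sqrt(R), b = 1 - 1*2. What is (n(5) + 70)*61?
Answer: 4270 + 61*sqrt(5) ≈ 4406.4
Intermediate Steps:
b = -1 (b = 1 - 2 = -1)
n(R) = sqrt(R) (n(R) = (-1)**2*sqrt(R) = 1*sqrt(R) = sqrt(R))
(n(5) + 70)*61 = (sqrt(5) + 70)*61 = (70 + sqrt(5))*61 = 4270 + 61*sqrt(5)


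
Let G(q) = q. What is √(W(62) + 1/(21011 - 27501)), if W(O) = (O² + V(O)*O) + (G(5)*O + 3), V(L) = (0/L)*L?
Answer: √175093249210/6490 ≈ 64.475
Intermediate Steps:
V(L) = 0 (V(L) = 0*L = 0)
W(O) = 3 + O² + 5*O (W(O) = (O² + 0*O) + (5*O + 3) = (O² + 0) + (3 + 5*O) = O² + (3 + 5*O) = 3 + O² + 5*O)
√(W(62) + 1/(21011 - 27501)) = √((3 + 62² + 5*62) + 1/(21011 - 27501)) = √((3 + 3844 + 310) + 1/(-6490)) = √(4157 - 1/6490) = √(26978929/6490) = √175093249210/6490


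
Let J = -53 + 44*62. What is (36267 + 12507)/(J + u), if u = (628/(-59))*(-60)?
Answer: 2877666/195505 ≈ 14.719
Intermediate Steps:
J = 2675 (J = -53 + 2728 = 2675)
u = 37680/59 (u = (628*(-1/59))*(-60) = -628/59*(-60) = 37680/59 ≈ 638.64)
(36267 + 12507)/(J + u) = (36267 + 12507)/(2675 + 37680/59) = 48774/(195505/59) = 48774*(59/195505) = 2877666/195505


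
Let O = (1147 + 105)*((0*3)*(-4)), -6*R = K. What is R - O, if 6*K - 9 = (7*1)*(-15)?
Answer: 8/3 ≈ 2.6667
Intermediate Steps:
K = -16 (K = 3/2 + ((7*1)*(-15))/6 = 3/2 + (7*(-15))/6 = 3/2 + (⅙)*(-105) = 3/2 - 35/2 = -16)
R = 8/3 (R = -⅙*(-16) = 8/3 ≈ 2.6667)
O = 0 (O = 1252*(0*(-4)) = 1252*0 = 0)
R - O = 8/3 - 1*0 = 8/3 + 0 = 8/3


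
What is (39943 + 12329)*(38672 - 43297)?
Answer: -241758000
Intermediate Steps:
(39943 + 12329)*(38672 - 43297) = 52272*(-4625) = -241758000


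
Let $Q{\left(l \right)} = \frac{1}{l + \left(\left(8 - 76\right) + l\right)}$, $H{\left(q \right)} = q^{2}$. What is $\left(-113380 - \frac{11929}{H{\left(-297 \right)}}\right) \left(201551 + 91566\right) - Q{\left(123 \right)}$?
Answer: $- \frac{47437106809940953}{1427382} \approx -3.3234 \cdot 10^{10}$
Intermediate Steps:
$Q{\left(l \right)} = \frac{1}{-68 + 2 l}$ ($Q{\left(l \right)} = \frac{1}{l + \left(-68 + l\right)} = \frac{1}{-68 + 2 l}$)
$\left(-113380 - \frac{11929}{H{\left(-297 \right)}}\right) \left(201551 + 91566\right) - Q{\left(123 \right)} = \left(-113380 - \frac{11929}{\left(-297\right)^{2}}\right) \left(201551 + 91566\right) - \frac{1}{2 \left(-34 + 123\right)} = \left(-113380 - \frac{11929}{88209}\right) 293117 - \frac{1}{2 \cdot 89} = \left(-113380 - \frac{11929}{88209}\right) 293117 - \frac{1}{2} \cdot \frac{1}{89} = \left(-113380 - \frac{11929}{88209}\right) 293117 - \frac{1}{178} = \left(- \frac{10001148349}{88209}\right) 293117 - \frac{1}{178} = - \frac{266500600055803}{8019} - \frac{1}{178} = - \frac{47437106809940953}{1427382}$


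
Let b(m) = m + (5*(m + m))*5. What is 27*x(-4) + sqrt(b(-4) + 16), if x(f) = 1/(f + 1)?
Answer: -9 + 2*I*sqrt(47) ≈ -9.0 + 13.711*I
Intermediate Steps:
x(f) = 1/(1 + f)
b(m) = 51*m (b(m) = m + (5*(2*m))*5 = m + (10*m)*5 = m + 50*m = 51*m)
27*x(-4) + sqrt(b(-4) + 16) = 27/(1 - 4) + sqrt(51*(-4) + 16) = 27/(-3) + sqrt(-204 + 16) = 27*(-1/3) + sqrt(-188) = -9 + 2*I*sqrt(47)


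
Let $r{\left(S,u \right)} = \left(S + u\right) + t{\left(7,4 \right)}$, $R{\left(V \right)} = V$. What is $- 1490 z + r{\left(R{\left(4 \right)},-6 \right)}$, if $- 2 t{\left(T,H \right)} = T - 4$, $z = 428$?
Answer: $- \frac{1275447}{2} \approx -6.3772 \cdot 10^{5}$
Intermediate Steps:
$t{\left(T,H \right)} = 2 - \frac{T}{2}$ ($t{\left(T,H \right)} = - \frac{T - 4}{2} = - \frac{-4 + T}{2} = 2 - \frac{T}{2}$)
$r{\left(S,u \right)} = - \frac{3}{2} + S + u$ ($r{\left(S,u \right)} = \left(S + u\right) + \left(2 - \frac{7}{2}\right) = \left(S + u\right) - \frac{3}{2} = - \frac{3}{2} + S + u$)
$- 1490 z + r{\left(R{\left(4 \right)},-6 \right)} = \left(-1490\right) 428 - \frac{7}{2} = -637720 - \frac{7}{2} = - \frac{1275447}{2}$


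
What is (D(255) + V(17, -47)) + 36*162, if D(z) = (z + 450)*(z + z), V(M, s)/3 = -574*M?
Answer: 336108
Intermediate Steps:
V(M, s) = -1722*M (V(M, s) = 3*(-574*M) = -1722*M)
D(z) = 2*z*(450 + z) (D(z) = (450 + z)*(2*z) = 2*z*(450 + z))
(D(255) + V(17, -47)) + 36*162 = (2*255*(450 + 255) - 1722*17) + 36*162 = (2*255*705 - 29274) + 5832 = (359550 - 29274) + 5832 = 330276 + 5832 = 336108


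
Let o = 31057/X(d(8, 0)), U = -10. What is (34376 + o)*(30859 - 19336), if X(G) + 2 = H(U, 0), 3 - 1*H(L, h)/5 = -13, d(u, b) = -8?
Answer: 801405445/2 ≈ 4.0070e+8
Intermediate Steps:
H(L, h) = 80 (H(L, h) = 15 - 5*(-13) = 15 + 65 = 80)
X(G) = 78 (X(G) = -2 + 80 = 78)
o = 2389/6 (o = 31057/78 = 31057*(1/78) = 2389/6 ≈ 398.17)
(34376 + o)*(30859 - 19336) = (34376 + 2389/6)*(30859 - 19336) = (208645/6)*11523 = 801405445/2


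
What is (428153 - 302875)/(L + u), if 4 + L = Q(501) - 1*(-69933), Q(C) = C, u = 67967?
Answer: 125278/138397 ≈ 0.90521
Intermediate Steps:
L = 70430 (L = -4 + (501 - 1*(-69933)) = -4 + (501 + 69933) = -4 + 70434 = 70430)
(428153 - 302875)/(L + u) = (428153 - 302875)/(70430 + 67967) = 125278/138397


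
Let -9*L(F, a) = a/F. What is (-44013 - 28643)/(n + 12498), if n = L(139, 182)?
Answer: -5680791/977176 ≈ -5.8135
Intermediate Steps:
L(F, a) = -a/(9*F)
n = -182/1251 (n = -1/9*182/139 = -1/9*182*1/139 = -182/1251 ≈ -0.14548)
(-44013 - 28643)/(n + 12498) = (-44013 - 28643)/(-182/1251 + 12498) = -72656/15634816/1251 = -72656*1251/15634816 = -5680791/977176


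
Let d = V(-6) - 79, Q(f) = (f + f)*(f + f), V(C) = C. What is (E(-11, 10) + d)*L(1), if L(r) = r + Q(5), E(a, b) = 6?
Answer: -7979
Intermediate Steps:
Q(f) = 4*f² (Q(f) = (2*f)*(2*f) = 4*f²)
L(r) = 100 + r (L(r) = r + 4*5² = r + 4*25 = r + 100 = 100 + r)
d = -85 (d = -6 - 79 = -85)
(E(-11, 10) + d)*L(1) = (6 - 85)*(100 + 1) = -79*101 = -7979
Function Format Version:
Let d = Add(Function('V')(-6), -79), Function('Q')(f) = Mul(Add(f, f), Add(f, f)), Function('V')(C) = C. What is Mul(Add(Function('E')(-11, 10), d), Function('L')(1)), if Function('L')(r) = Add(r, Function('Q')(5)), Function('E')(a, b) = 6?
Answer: -7979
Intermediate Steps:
Function('Q')(f) = Mul(4, Pow(f, 2)) (Function('Q')(f) = Mul(Mul(2, f), Mul(2, f)) = Mul(4, Pow(f, 2)))
Function('L')(r) = Add(100, r) (Function('L')(r) = Add(r, Mul(4, Pow(5, 2))) = Add(r, Mul(4, 25)) = Add(r, 100) = Add(100, r))
d = -85 (d = Add(-6, -79) = -85)
Mul(Add(Function('E')(-11, 10), d), Function('L')(1)) = Mul(Add(6, -85), Add(100, 1)) = Mul(-79, 101) = -7979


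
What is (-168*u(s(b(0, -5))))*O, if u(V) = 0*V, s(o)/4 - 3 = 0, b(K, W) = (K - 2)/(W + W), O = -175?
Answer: 0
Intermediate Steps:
b(K, W) = (-2 + K)/(2*W) (b(K, W) = (-2 + K)/((2*W)) = (-2 + K)*(1/(2*W)) = (-2 + K)/(2*W))
s(o) = 12 (s(o) = 12 + 4*0 = 12 + 0 = 12)
u(V) = 0
(-168*u(s(b(0, -5))))*O = -168*0*(-175) = -14*0*(-175) = 0*(-175) = 0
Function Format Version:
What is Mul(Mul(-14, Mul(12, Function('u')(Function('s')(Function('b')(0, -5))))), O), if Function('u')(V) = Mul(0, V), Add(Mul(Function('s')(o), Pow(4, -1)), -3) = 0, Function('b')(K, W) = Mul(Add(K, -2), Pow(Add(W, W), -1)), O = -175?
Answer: 0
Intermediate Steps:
Function('b')(K, W) = Mul(Rational(1, 2), Pow(W, -1), Add(-2, K)) (Function('b')(K, W) = Mul(Add(-2, K), Pow(Mul(2, W), -1)) = Mul(Add(-2, K), Mul(Rational(1, 2), Pow(W, -1))) = Mul(Rational(1, 2), Pow(W, -1), Add(-2, K)))
Function('s')(o) = 12 (Function('s')(o) = Add(12, Mul(4, 0)) = Add(12, 0) = 12)
Function('u')(V) = 0
Mul(Mul(-14, Mul(12, Function('u')(Function('s')(Function('b')(0, -5))))), O) = Mul(Mul(-14, Mul(12, 0)), -175) = Mul(Mul(-14, 0), -175) = Mul(0, -175) = 0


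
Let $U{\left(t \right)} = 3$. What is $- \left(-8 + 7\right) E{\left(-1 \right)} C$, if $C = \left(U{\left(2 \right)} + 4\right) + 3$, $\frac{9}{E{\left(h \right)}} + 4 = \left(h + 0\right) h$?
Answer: $-30$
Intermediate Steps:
$E{\left(h \right)} = \frac{9}{-4 + h^{2}}$ ($E{\left(h \right)} = \frac{9}{-4 + \left(h + 0\right) h} = \frac{9}{-4 + h h} = \frac{9}{-4 + h^{2}}$)
$C = 10$ ($C = \left(3 + 4\right) + 3 = 7 + 3 = 10$)
$- \left(-8 + 7\right) E{\left(-1 \right)} C = - \left(-8 + 7\right) \frac{9}{-4 + \left(-1\right)^{2}} \cdot 10 = - - \frac{9}{-4 + 1} \cdot 10 = - - \frac{9}{-3} \cdot 10 = - - \frac{9 \left(-1\right)}{3} \cdot 10 = - \left(-1\right) \left(-3\right) 10 = - 3 \cdot 10 = \left(-1\right) 30 = -30$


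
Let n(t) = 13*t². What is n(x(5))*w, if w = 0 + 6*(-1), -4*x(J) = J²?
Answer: -24375/8 ≈ -3046.9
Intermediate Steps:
x(J) = -J²/4
w = -6 (w = 0 - 6 = -6)
n(x(5))*w = (13*(-¼*5²)²)*(-6) = (13*(-¼*25)²)*(-6) = (13*(-25/4)²)*(-6) = (13*(625/16))*(-6) = (8125/16)*(-6) = -24375/8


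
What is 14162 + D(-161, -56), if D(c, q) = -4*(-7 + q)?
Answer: 14414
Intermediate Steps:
D(c, q) = 28 - 4*q
14162 + D(-161, -56) = 14162 + (28 - 4*(-56)) = 14162 + (28 + 224) = 14162 + 252 = 14414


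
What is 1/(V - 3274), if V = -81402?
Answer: -1/84676 ≈ -1.1810e-5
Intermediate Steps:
1/(V - 3274) = 1/(-81402 - 3274) = 1/(-84676) = -1/84676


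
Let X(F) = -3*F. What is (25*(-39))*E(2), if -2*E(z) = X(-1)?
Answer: 2925/2 ≈ 1462.5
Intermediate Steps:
E(z) = -3/2 (E(z) = -(-3)*(-1)/2 = -1/2*3 = -3/2)
(25*(-39))*E(2) = (25*(-39))*(-3/2) = -975*(-3/2) = 2925/2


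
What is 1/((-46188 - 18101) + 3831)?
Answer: -1/60458 ≈ -1.6540e-5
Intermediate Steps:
1/((-46188 - 18101) + 3831) = 1/(-64289 + 3831) = 1/(-60458) = -1/60458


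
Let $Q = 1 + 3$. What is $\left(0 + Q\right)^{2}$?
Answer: $16$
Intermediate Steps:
$Q = 4$
$\left(0 + Q\right)^{2} = \left(0 + 4\right)^{2} = 4^{2} = 16$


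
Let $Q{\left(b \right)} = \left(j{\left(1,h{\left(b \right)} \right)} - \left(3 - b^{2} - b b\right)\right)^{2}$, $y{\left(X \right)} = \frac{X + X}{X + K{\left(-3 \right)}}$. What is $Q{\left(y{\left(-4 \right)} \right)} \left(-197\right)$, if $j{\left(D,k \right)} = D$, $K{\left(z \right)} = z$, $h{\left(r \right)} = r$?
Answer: $- \frac{177300}{2401} \approx -73.844$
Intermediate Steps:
$y{\left(X \right)} = \frac{2 X}{-3 + X}$ ($y{\left(X \right)} = \frac{X + X}{X - 3} = \frac{2 X}{-3 + X}$)
$Q{\left(b \right)} = \left(-2 + 2 b^{2}\right)^{2}$ ($Q{\left(b \right)} = \left(1 - \left(3 - b^{2} - b b\right)\right)^{2} = \left(1 + \left(\left(b^{2} + b^{2}\right) - 3\right)\right)^{2} = \left(1 + \left(2 b^{2} - 3\right)\right)^{2} = \left(1 + \left(-3 + 2 b^{2}\right)\right)^{2} = \left(-2 + 2 b^{2}\right)^{2}$)
$Q{\left(y{\left(-4 \right)} \right)} \left(-197\right) = 4 \left(-1 + \left(2 \left(-4\right) \frac{1}{-3 - 4}\right)^{2}\right)^{2} \left(-197\right) = 4 \left(-1 + \left(2 \left(-4\right) \frac{1}{-7}\right)^{2}\right)^{2} \left(-197\right) = 4 \left(-1 + \left(2 \left(-4\right) \left(- \frac{1}{7}\right)\right)^{2}\right)^{2} \left(-197\right) = 4 \left(-1 + \left(\frac{8}{7}\right)^{2}\right)^{2} \left(-197\right) = 4 \left(-1 + \frac{64}{49}\right)^{2} \left(-197\right) = 4 \left(\frac{15}{49}\right)^{2} \left(-197\right) = 4 \cdot \frac{225}{2401} \left(-197\right) = \frac{900}{2401} \left(-197\right) = - \frac{177300}{2401}$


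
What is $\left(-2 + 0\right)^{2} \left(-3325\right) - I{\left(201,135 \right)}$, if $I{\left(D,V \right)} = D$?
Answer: $-13501$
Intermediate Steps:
$\left(-2 + 0\right)^{2} \left(-3325\right) - I{\left(201,135 \right)} = \left(-2 + 0\right)^{2} \left(-3325\right) - 201 = \left(-2\right)^{2} \left(-3325\right) - 201 = 4 \left(-3325\right) - 201 = -13300 - 201 = -13501$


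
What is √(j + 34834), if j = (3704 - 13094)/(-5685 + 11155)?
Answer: √10422132673/547 ≈ 186.63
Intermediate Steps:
j = -939/547 (j = -9390/5470 = -9390*1/5470 = -939/547 ≈ -1.7166)
√(j + 34834) = √(-939/547 + 34834) = √(19053259/547) = √10422132673/547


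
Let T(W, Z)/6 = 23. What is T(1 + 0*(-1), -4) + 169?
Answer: 307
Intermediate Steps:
T(W, Z) = 138 (T(W, Z) = 6*23 = 138)
T(1 + 0*(-1), -4) + 169 = 138 + 169 = 307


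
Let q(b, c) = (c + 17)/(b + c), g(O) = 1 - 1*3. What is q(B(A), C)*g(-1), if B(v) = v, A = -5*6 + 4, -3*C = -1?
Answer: 104/77 ≈ 1.3506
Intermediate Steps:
C = 1/3 (C = -1/3*(-1) = 1/3 ≈ 0.33333)
g(O) = -2 (g(O) = 1 - 3 = -2)
A = -26 (A = -30 + 4 = -26)
q(b, c) = (17 + c)/(b + c)
q(B(A), C)*g(-1) = ((17 + 1/3)/(-26 + 1/3))*(-2) = ((52/3)/(-77/3))*(-2) = -3/77*52/3*(-2) = -52/77*(-2) = 104/77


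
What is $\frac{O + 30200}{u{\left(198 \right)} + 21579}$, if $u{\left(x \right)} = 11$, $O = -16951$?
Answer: $\frac{13249}{21590} \approx 0.61366$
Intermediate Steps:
$\frac{O + 30200}{u{\left(198 \right)} + 21579} = \frac{-16951 + 30200}{11 + 21579} = \frac{13249}{21590}$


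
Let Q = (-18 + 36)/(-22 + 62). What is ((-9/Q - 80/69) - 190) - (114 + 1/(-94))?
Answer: -2108915/6486 ≈ -325.15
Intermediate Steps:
Q = 9/20 (Q = 18/40 = 18*(1/40) = 9/20 ≈ 0.45000)
((-9/Q - 80/69) - 190) - (114 + 1/(-94)) = ((-9/9/20 - 80/69) - 190) - (114 + 1/(-94)) = ((-9*20/9 - 80*1/69) - 190) - (114 - 1/94) = ((-20 - 80/69) - 190) - 1*10715/94 = (-1460/69 - 190) - 10715/94 = -14570/69 - 10715/94 = -2108915/6486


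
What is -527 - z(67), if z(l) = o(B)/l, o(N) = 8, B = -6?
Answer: -35317/67 ≈ -527.12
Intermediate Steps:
z(l) = 8/l
-527 - z(67) = -527 - 8/67 = -35317/67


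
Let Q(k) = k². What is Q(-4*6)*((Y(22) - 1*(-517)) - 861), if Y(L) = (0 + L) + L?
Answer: -172800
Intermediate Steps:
Y(L) = 2*L (Y(L) = L + L = 2*L)
Q(-4*6)*((Y(22) - 1*(-517)) - 861) = (-4*6)²*((2*22 - 1*(-517)) - 861) = (-24)²*((44 + 517) - 861) = 576*(561 - 861) = 576*(-300) = -172800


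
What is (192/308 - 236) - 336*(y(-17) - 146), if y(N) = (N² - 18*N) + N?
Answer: -11194828/77 ≈ -1.4539e+5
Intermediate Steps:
y(N) = N² - 17*N
(192/308 - 236) - 336*(y(-17) - 146) = (192/308 - 236) - 336*(-17*(-17 - 17) - 146) = ((1/308)*192 - 236) - 336*(-17*(-34) - 146) = (48/77 - 236) - 336*(578 - 146) = -18124/77 - 336*432 = -18124/77 - 145152 = -11194828/77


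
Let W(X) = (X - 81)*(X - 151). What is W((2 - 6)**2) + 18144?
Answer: 26919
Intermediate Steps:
W(X) = (-151 + X)*(-81 + X) (W(X) = (-81 + X)*(-151 + X) = (-151 + X)*(-81 + X))
W((2 - 6)**2) + 18144 = (12231 + ((2 - 6)**2)**2 - 232*(2 - 6)**2) + 18144 = (12231 + ((-4)**2)**2 - 232*(-4)**2) + 18144 = (12231 + 16**2 - 232*16) + 18144 = (12231 + 256 - 3712) + 18144 = 8775 + 18144 = 26919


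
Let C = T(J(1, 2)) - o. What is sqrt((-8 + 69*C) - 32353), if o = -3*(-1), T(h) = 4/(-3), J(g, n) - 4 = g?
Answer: 2*I*sqrt(8165) ≈ 180.72*I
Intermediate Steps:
J(g, n) = 4 + g
T(h) = -4/3 (T(h) = 4*(-1/3) = -4/3)
o = 3
C = -13/3 (C = -4/3 - 1*3 = -4/3 - 3 = -13/3 ≈ -4.3333)
sqrt((-8 + 69*C) - 32353) = sqrt((-8 + 69*(-13/3)) - 32353) = sqrt((-8 - 299) - 32353) = sqrt(-307 - 32353) = sqrt(-32660) = 2*I*sqrt(8165)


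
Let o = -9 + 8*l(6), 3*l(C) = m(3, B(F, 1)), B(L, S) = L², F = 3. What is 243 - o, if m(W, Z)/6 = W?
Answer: 204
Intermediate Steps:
m(W, Z) = 6*W
l(C) = 6 (l(C) = (6*3)/3 = (⅓)*18 = 6)
o = 39 (o = -9 + 8*6 = -9 + 48 = 39)
243 - o = 243 - 1*39 = 243 - 39 = 204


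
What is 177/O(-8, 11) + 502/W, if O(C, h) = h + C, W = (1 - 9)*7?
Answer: 1401/28 ≈ 50.036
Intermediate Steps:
W = -56 (W = -8*7 = -56)
O(C, h) = C + h
177/O(-8, 11) + 502/W = 177/(-8 + 11) + 502/(-56) = 177/3 + 502*(-1/56) = 177*(⅓) - 251/28 = 59 - 251/28 = 1401/28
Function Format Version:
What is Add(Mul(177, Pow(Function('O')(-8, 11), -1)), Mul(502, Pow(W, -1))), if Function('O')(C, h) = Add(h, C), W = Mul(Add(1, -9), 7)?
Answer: Rational(1401, 28) ≈ 50.036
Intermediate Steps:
W = -56 (W = Mul(-8, 7) = -56)
Function('O')(C, h) = Add(C, h)
Add(Mul(177, Pow(Function('O')(-8, 11), -1)), Mul(502, Pow(W, -1))) = Add(Mul(177, Pow(Add(-8, 11), -1)), Mul(502, Pow(-56, -1))) = Add(Mul(177, Pow(3, -1)), Mul(502, Rational(-1, 56))) = Add(Mul(177, Rational(1, 3)), Rational(-251, 28)) = Add(59, Rational(-251, 28)) = Rational(1401, 28)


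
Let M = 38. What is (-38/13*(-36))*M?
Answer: 51984/13 ≈ 3998.8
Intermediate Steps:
(-38/13*(-36))*M = (-38/13*(-36))*38 = (-38*1/13*(-36))*38 = -38/13*(-36)*38 = (1368/13)*38 = 51984/13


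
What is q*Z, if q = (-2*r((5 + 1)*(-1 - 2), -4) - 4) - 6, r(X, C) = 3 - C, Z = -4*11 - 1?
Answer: 1080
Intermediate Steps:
Z = -45 (Z = -44 - 1 = -45)
q = -24 (q = (-2*(3 - 1*(-4)) - 4) - 6 = (-2*(3 + 4) - 4) - 6 = (-2*7 - 4) - 6 = (-14 - 4) - 6 = -18 - 6 = -24)
q*Z = -24*(-45) = 1080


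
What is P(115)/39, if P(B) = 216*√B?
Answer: 72*√115/13 ≈ 59.393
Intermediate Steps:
P(115)/39 = (216*√115)/39 = 72*√115/13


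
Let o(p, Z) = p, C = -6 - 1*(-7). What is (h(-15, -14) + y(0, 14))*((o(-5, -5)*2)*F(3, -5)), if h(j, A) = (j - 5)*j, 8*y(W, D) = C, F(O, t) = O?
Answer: -36015/4 ≈ -9003.8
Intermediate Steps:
C = 1 (C = -6 + 7 = 1)
y(W, D) = 1/8 (y(W, D) = (1/8)*1 = 1/8)
h(j, A) = j*(-5 + j) (h(j, A) = (-5 + j)*j = j*(-5 + j))
(h(-15, -14) + y(0, 14))*((o(-5, -5)*2)*F(3, -5)) = (-15*(-5 - 15) + 1/8)*(-5*2*3) = (-15*(-20) + 1/8)*(-10*3) = (300 + 1/8)*(-30) = (2401/8)*(-30) = -36015/4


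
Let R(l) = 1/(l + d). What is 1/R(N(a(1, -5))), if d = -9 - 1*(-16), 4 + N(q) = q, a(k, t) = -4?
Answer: -1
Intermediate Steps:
N(q) = -4 + q
d = 7 (d = -9 + 16 = 7)
R(l) = 1/(7 + l) (R(l) = 1/(l + 7) = 1/(7 + l))
1/R(N(a(1, -5))) = 1/(1/(7 + (-4 - 4))) = 1/(1/(7 - 8)) = 1/(1/(-1)) = 1/(-1) = -1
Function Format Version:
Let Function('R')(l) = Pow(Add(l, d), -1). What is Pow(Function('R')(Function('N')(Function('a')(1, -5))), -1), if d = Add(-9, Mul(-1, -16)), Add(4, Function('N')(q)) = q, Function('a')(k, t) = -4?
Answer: -1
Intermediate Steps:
Function('N')(q) = Add(-4, q)
d = 7 (d = Add(-9, 16) = 7)
Function('R')(l) = Pow(Add(7, l), -1) (Function('R')(l) = Pow(Add(l, 7), -1) = Pow(Add(7, l), -1))
Pow(Function('R')(Function('N')(Function('a')(1, -5))), -1) = Pow(Pow(Add(7, Add(-4, -4)), -1), -1) = Pow(Pow(Add(7, -8), -1), -1) = Pow(Pow(-1, -1), -1) = Pow(-1, -1) = -1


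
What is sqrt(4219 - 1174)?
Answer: sqrt(3045) ≈ 55.182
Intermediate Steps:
sqrt(4219 - 1174) = sqrt(3045)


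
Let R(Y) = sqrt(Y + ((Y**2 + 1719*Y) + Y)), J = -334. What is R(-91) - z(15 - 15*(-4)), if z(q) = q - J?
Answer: -409 + I*sqrt(148330) ≈ -409.0 + 385.14*I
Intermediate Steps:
z(q) = 334 + q (z(q) = q - 1*(-334) = q + 334 = 334 + q)
R(Y) = sqrt(Y**2 + 1721*Y) (R(Y) = sqrt(Y + (Y**2 + 1720*Y)) = sqrt(Y**2 + 1721*Y))
R(-91) - z(15 - 15*(-4)) = sqrt(-91*(1721 - 91)) - (334 + (15 - 15*(-4))) = sqrt(-91*1630) - (334 + (15 + 60)) = sqrt(-148330) - (334 + 75) = I*sqrt(148330) - 1*409 = I*sqrt(148330) - 409 = -409 + I*sqrt(148330)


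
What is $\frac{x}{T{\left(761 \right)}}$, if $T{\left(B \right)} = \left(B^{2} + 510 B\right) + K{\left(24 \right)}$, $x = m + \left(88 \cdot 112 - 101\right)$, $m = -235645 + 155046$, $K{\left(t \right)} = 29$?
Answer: $- \frac{17711}{241815} \approx -0.073242$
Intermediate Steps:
$m = -80599$
$x = -70844$ ($x = -80599 + \left(88 \cdot 112 - 101\right) = -80599 + \left(9856 - 101\right) = -80599 + 9755 = -70844$)
$T{\left(B \right)} = 29 + B^{2} + 510 B$ ($T{\left(B \right)} = \left(B^{2} + 510 B\right) + 29 = 29 + B^{2} + 510 B$)
$\frac{x}{T{\left(761 \right)}} = - \frac{70844}{29 + 761^{2} + 510 \cdot 761} = - \frac{70844}{29 + 579121 + 388110} = - \frac{70844}{967260} = \left(-70844\right) \frac{1}{967260} = - \frac{17711}{241815}$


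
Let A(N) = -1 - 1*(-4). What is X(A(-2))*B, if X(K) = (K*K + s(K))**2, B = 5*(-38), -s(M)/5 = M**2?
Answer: -246240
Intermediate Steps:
A(N) = 3 (A(N) = -1 + 4 = 3)
s(M) = -5*M**2
B = -190
X(K) = 16*K**4 (X(K) = (K*K - 5*K**2)**2 = (K**2 - 5*K**2)**2 = (-4*K**2)**2 = 16*K**4)
X(A(-2))*B = (16*3**4)*(-190) = (16*81)*(-190) = 1296*(-190) = -246240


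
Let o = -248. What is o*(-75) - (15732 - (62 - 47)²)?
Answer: 3093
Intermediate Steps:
o*(-75) - (15732 - (62 - 47)²) = -248*(-75) - (15732 - (62 - 47)²) = 18600 - (15732 - 1*15²) = 18600 - (15732 - 1*225) = 18600 - (15732 - 225) = 18600 - 1*15507 = 18600 - 15507 = 3093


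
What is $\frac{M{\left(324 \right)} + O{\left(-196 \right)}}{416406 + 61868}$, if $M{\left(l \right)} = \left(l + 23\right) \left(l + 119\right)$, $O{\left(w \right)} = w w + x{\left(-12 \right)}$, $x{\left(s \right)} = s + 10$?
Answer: $\frac{192135}{478274} \approx 0.40173$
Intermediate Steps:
$x{\left(s \right)} = 10 + s$
$O{\left(w \right)} = -2 + w^{2}$ ($O{\left(w \right)} = w w + \left(10 - 12\right) = w^{2} - 2 = -2 + w^{2}$)
$M{\left(l \right)} = \left(23 + l\right) \left(119 + l\right)$
$\frac{M{\left(324 \right)} + O{\left(-196 \right)}}{416406 + 61868} = \frac{\left(2737 + 324^{2} + 142 \cdot 324\right) - \left(2 - \left(-196\right)^{2}\right)}{416406 + 61868} = \frac{\left(2737 + 104976 + 46008\right) + \left(-2 + 38416\right)}{478274} = \left(153721 + 38414\right) \frac{1}{478274} = 192135 \cdot \frac{1}{478274} = \frac{192135}{478274}$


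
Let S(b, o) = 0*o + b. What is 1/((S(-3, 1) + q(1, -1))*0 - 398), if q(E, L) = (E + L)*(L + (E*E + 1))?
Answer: -1/398 ≈ -0.0025126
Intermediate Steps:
S(b, o) = b (S(b, o) = 0 + b = b)
q(E, L) = (E + L)*(1 + L + E²) (q(E, L) = (E + L)*(L + (E² + 1)) = (E + L)*(L + (1 + E²)) = (E + L)*(1 + L + E²))
1/((S(-3, 1) + q(1, -1))*0 - 398) = 1/((-3 + (1 - 1 + 1³ + (-1)² + 1*(-1) - 1*1²))*0 - 398) = 1/((-3 + (1 - 1 + 1 + 1 - 1 - 1*1))*0 - 398) = 1/((-3 + (1 - 1 + 1 + 1 - 1 - 1))*0 - 398) = 1/((-3 + 0)*0 - 398) = 1/(-3*0 - 398) = 1/(0 - 398) = 1/(-398) = -1/398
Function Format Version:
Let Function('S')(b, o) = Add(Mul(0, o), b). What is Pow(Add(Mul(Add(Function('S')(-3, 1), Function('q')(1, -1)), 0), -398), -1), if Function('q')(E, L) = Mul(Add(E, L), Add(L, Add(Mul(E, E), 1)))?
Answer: Rational(-1, 398) ≈ -0.0025126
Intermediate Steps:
Function('S')(b, o) = b (Function('S')(b, o) = Add(0, b) = b)
Function('q')(E, L) = Mul(Add(E, L), Add(1, L, Pow(E, 2))) (Function('q')(E, L) = Mul(Add(E, L), Add(L, Add(Pow(E, 2), 1))) = Mul(Add(E, L), Add(L, Add(1, Pow(E, 2)))) = Mul(Add(E, L), Add(1, L, Pow(E, 2))))
Pow(Add(Mul(Add(Function('S')(-3, 1), Function('q')(1, -1)), 0), -398), -1) = Pow(Add(Mul(Add(-3, Add(1, -1, Pow(1, 3), Pow(-1, 2), Mul(1, -1), Mul(-1, Pow(1, 2)))), 0), -398), -1) = Pow(Add(Mul(Add(-3, Add(1, -1, 1, 1, -1, Mul(-1, 1))), 0), -398), -1) = Pow(Add(Mul(Add(-3, Add(1, -1, 1, 1, -1, -1)), 0), -398), -1) = Pow(Add(Mul(Add(-3, 0), 0), -398), -1) = Pow(Add(Mul(-3, 0), -398), -1) = Pow(Add(0, -398), -1) = Pow(-398, -1) = Rational(-1, 398)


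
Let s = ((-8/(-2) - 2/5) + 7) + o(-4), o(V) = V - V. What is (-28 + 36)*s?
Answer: 424/5 ≈ 84.800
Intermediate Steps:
o(V) = 0
s = 53/5 (s = ((-8/(-2) - 2/5) + 7) + 0 = ((-8*(-½) - 2*⅕) + 7) + 0 = ((4 - ⅖) + 7) + 0 = (18/5 + 7) + 0 = 53/5 + 0 = 53/5 ≈ 10.600)
(-28 + 36)*s = (-28 + 36)*(53/5) = 8*(53/5) = 424/5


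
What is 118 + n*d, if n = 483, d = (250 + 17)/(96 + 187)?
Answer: 162355/283 ≈ 573.69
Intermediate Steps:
d = 267/283 ≈ 0.94346
118 + n*d = 118 + 483*(267/283) = 118 + 128961/283 = 162355/283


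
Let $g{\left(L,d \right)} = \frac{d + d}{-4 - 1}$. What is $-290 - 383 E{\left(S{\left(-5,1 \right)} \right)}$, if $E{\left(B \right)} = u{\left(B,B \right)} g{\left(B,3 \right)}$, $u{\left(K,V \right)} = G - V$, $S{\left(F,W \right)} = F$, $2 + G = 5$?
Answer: $\frac{16934}{5} \approx 3386.8$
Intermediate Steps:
$G = 3$ ($G = -2 + 5 = 3$)
$u{\left(K,V \right)} = 3 - V$
$g{\left(L,d \right)} = - \frac{2 d}{5}$ ($g{\left(L,d \right)} = \frac{2 d}{-5} = 2 d \left(- \frac{1}{5}\right) = - \frac{2 d}{5}$)
$E{\left(B \right)} = - \frac{18}{5} + \frac{6 B}{5}$ ($E{\left(B \right)} = \left(3 - B\right) \left(\left(- \frac{2}{5}\right) 3\right) = \left(3 - B\right) \left(- \frac{6}{5}\right) = - \frac{18}{5} + \frac{6 B}{5}$)
$-290 - 383 E{\left(S{\left(-5,1 \right)} \right)} = -290 - 383 \left(- \frac{18}{5} + \frac{6}{5} \left(-5\right)\right) = -290 - 383 \left(- \frac{18}{5} - 6\right) = -290 - - \frac{18384}{5} = -290 + \frac{18384}{5} = \frac{16934}{5}$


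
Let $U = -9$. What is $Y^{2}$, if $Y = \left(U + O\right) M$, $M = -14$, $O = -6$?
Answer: $44100$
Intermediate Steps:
$Y = 210$ ($Y = \left(-9 - 6\right) \left(-14\right) = \left(-15\right) \left(-14\right) = 210$)
$Y^{2} = 210^{2} = 44100$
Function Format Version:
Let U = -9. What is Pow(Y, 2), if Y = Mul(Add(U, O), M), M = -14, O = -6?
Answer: 44100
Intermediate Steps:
Y = 210 (Y = Mul(Add(-9, -6), -14) = Mul(-15, -14) = 210)
Pow(Y, 2) = Pow(210, 2) = 44100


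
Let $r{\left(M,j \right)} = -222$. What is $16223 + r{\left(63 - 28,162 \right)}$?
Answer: $16001$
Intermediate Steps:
$16223 + r{\left(63 - 28,162 \right)} = 16223 - 222 = 16001$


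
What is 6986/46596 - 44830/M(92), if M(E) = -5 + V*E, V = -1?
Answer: 1044788161/2259906 ≈ 462.31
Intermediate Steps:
M(E) = -5 - E
6986/46596 - 44830/M(92) = 6986/46596 - 44830/(-5 - 1*92) = 6986*(1/46596) - 44830/(-5 - 92) = 3493/23298 - 44830/(-97) = 3493/23298 - 44830*(-1/97) = 3493/23298 + 44830/97 = 1044788161/2259906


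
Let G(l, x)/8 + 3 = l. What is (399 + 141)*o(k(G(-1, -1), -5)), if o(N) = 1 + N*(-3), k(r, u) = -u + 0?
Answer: -7560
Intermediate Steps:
G(l, x) = -24 + 8*l
k(r, u) = -u
o(N) = 1 - 3*N
(399 + 141)*o(k(G(-1, -1), -5)) = (399 + 141)*(1 - (-3)*(-5)) = 540*(1 - 3*5) = 540*(1 - 15) = 540*(-14) = -7560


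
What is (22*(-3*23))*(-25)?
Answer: 37950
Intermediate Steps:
(22*(-3*23))*(-25) = (22*(-69))*(-25) = -1518*(-25) = 37950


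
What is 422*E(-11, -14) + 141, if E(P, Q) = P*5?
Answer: -23069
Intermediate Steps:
E(P, Q) = 5*P
422*E(-11, -14) + 141 = 422*(5*(-11)) + 141 = 422*(-55) + 141 = -23210 + 141 = -23069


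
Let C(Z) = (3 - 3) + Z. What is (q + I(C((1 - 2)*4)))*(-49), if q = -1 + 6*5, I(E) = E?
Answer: -1225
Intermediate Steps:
C(Z) = Z (C(Z) = 0 + Z = Z)
q = 29 (q = -1 + 30 = 29)
(q + I(C((1 - 2)*4)))*(-49) = (29 + (1 - 2)*4)*(-49) = (29 - 1*4)*(-49) = (29 - 4)*(-49) = 25*(-49) = -1225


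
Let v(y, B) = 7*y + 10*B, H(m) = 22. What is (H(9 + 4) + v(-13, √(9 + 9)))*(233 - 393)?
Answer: 11040 - 4800*√2 ≈ 4251.8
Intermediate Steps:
(H(9 + 4) + v(-13, √(9 + 9)))*(233 - 393) = (22 + (7*(-13) + 10*√(9 + 9)))*(233 - 393) = (22 + (-91 + 10*√18))*(-160) = (22 + (-91 + 10*(3*√2)))*(-160) = (22 + (-91 + 30*√2))*(-160) = (-69 + 30*√2)*(-160) = 11040 - 4800*√2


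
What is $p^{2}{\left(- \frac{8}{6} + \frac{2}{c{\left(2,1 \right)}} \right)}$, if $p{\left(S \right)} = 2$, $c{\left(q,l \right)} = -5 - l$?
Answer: $4$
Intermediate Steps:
$p^{2}{\left(- \frac{8}{6} + \frac{2}{c{\left(2,1 \right)}} \right)} = 2^{2} = 4$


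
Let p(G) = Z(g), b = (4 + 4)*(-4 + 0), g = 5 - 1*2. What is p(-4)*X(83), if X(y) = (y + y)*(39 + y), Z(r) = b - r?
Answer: -708820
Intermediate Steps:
g = 3 (g = 5 - 2 = 3)
b = -32 (b = 8*(-4) = -32)
Z(r) = -32 - r
X(y) = 2*y*(39 + y) (X(y) = (2*y)*(39 + y) = 2*y*(39 + y))
p(G) = -35 (p(G) = -32 - 1*3 = -32 - 3 = -35)
p(-4)*X(83) = -70*83*(39 + 83) = -70*83*122 = -35*20252 = -708820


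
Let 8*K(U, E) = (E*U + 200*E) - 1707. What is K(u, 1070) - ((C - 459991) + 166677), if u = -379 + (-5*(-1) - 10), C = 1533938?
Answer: -10123579/8 ≈ -1.2654e+6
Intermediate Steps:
u = -384 (u = -379 + (5 - 10) = -379 - 5 = -384)
K(U, E) = -1707/8 + 25*E + E*U/8 (K(U, E) = ((E*U + 200*E) - 1707)/8 = ((200*E + E*U) - 1707)/8 = (-1707 + 200*E + E*U)/8 = -1707/8 + 25*E + E*U/8)
K(u, 1070) - ((C - 459991) + 166677) = (-1707/8 + 25*1070 + (⅛)*1070*(-384)) - ((1533938 - 459991) + 166677) = (-1707/8 + 26750 - 51360) - (1073947 + 166677) = -198587/8 - 1*1240624 = -198587/8 - 1240624 = -10123579/8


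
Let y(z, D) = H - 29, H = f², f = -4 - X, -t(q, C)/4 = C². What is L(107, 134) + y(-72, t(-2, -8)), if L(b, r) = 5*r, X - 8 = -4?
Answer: 705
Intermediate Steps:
X = 4 (X = 8 - 4 = 4)
t(q, C) = -4*C²
f = -8 (f = -4 - 1*4 = -4 - 4 = -8)
H = 64 (H = (-8)² = 64)
y(z, D) = 35 (y(z, D) = 64 - 29 = 35)
L(107, 134) + y(-72, t(-2, -8)) = 5*134 + 35 = 670 + 35 = 705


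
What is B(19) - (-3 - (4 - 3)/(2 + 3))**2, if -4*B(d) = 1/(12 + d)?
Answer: -31769/3100 ≈ -10.248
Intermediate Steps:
B(d) = -1/(4*(12 + d))
B(19) - (-3 - (4 - 3)/(2 + 3))**2 = -1/(48 + 4*19) - (-3 - (4 - 3)/(2 + 3))**2 = -1/(48 + 76) - (-3 - 1/5)**2 = -1/124 - (-3 - 1/5)**2 = -1/124 - (-16/5)**2 = -1/124 - 1*256/25 = -1/124 - 256/25 = -31769/3100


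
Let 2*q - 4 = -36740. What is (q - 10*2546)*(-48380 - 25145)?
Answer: 3222453700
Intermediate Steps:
q = -18368 (q = 2 + (1/2)*(-36740) = 2 - 18370 = -18368)
(q - 10*2546)*(-48380 - 25145) = (-18368 - 10*2546)*(-48380 - 25145) = (-18368 - 25460)*(-73525) = -43828*(-73525) = 3222453700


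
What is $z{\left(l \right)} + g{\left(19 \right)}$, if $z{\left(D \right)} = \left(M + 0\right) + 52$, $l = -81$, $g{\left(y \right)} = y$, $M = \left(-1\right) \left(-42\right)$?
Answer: $113$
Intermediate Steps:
$M = 42$
$z{\left(D \right)} = 94$ ($z{\left(D \right)} = \left(42 + 0\right) + 52 = 42 + 52 = 94$)
$z{\left(l \right)} + g{\left(19 \right)} = 94 + 19 = 113$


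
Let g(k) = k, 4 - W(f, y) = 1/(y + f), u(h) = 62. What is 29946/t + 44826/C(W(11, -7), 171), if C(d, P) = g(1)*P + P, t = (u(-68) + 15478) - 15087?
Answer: 1697095/8607 ≈ 197.18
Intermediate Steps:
W(f, y) = 4 - 1/(f + y) (W(f, y) = 4 - 1/(y + f) = 4 - 1/(f + y))
t = 453 (t = (62 + 15478) - 15087 = 15540 - 15087 = 453)
C(d, P) = 2*P (C(d, P) = 1*P + P = P + P = 2*P)
29946/t + 44826/C(W(11, -7), 171) = 29946/453 + 44826/((2*171)) = 29946*(1/453) + 44826/342 = 9982/151 + 44826*(1/342) = 9982/151 + 7471/57 = 1697095/8607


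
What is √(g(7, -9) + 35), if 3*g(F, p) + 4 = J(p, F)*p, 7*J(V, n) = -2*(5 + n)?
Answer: √19383/21 ≈ 6.6297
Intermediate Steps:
J(V, n) = -10/7 - 2*n/7 (J(V, n) = (-2*(5 + n))/7 = (-10 - 2*n)/7 = -10/7 - 2*n/7)
g(F, p) = -4/3 + p*(-10/7 - 2*F/7)/3 (g(F, p) = -4/3 + ((-10/7 - 2*F/7)*p)/3 = -4/3 + (p*(-10/7 - 2*F/7))/3 = -4/3 + p*(-10/7 - 2*F/7)/3)
√(g(7, -9) + 35) = √((-4/3 - 2/21*(-9)*(5 + 7)) + 35) = √((-4/3 - 2/21*(-9)*12) + 35) = √((-4/3 + 72/7) + 35) = √(188/21 + 35) = √(923/21) = √19383/21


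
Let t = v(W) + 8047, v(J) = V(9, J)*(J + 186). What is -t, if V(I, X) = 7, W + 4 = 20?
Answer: -9461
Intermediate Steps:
W = 16 (W = -4 + 20 = 16)
v(J) = 1302 + 7*J (v(J) = 7*(J + 186) = 7*(186 + J) = 1302 + 7*J)
t = 9461 (t = (1302 + 7*16) + 8047 = (1302 + 112) + 8047 = 1414 + 8047 = 9461)
-t = -1*9461 = -9461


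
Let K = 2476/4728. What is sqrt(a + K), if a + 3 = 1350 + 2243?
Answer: sqrt(5016406818)/1182 ≈ 59.921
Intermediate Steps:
K = 619/1182 (K = 2476*(1/4728) = 619/1182 ≈ 0.52369)
a = 3590 (a = -3 + (1350 + 2243) = -3 + 3593 = 3590)
sqrt(a + K) = sqrt(3590 + 619/1182) = sqrt(4243999/1182) = sqrt(5016406818)/1182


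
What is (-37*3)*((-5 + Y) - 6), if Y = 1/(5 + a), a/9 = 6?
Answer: 71928/59 ≈ 1219.1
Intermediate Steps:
a = 54 (a = 9*6 = 54)
Y = 1/59 (Y = 1/(5 + 54) = 1/59 ≈ 0.016949)
(-37*3)*((-5 + Y) - 6) = (-37*3)*((-5 + 1/59) - 6) = -111*(-294/59 - 6) = -111*(-648/59) = 71928/59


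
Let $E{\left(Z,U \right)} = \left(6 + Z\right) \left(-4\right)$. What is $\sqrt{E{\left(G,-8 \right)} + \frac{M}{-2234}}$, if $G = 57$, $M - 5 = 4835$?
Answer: $\frac{16 i \sqrt{1238753}}{1117} \approx 15.943 i$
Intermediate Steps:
$M = 4840$ ($M = 5 + 4835 = 4840$)
$E{\left(Z,U \right)} = -24 - 4 Z$
$\sqrt{E{\left(G,-8 \right)} + \frac{M}{-2234}} = \sqrt{\left(-24 - 228\right) + \frac{4840}{-2234}} = \sqrt{\left(-24 - 228\right) + 4840 \left(- \frac{1}{2234}\right)} = \sqrt{-252 - \frac{2420}{1117}} = \sqrt{- \frac{283904}{1117}} = \frac{16 i \sqrt{1238753}}{1117}$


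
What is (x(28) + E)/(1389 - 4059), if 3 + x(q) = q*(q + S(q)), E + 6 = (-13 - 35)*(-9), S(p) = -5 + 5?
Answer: -1207/2670 ≈ -0.45206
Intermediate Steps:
S(p) = 0
E = 426 (E = -6 + (-13 - 35)*(-9) = -6 - 48*(-9) = -6 + 432 = 426)
x(q) = -3 + q² (x(q) = -3 + q*(q + 0) = -3 + q*q = -3 + q²)
(x(28) + E)/(1389 - 4059) = ((-3 + 28²) + 426)/(1389 - 4059) = ((-3 + 784) + 426)/(-2670) = (781 + 426)*(-1/2670) = 1207*(-1/2670) = -1207/2670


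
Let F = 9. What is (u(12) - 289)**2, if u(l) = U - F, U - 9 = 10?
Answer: 77841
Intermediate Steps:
U = 19 (U = 9 + 10 = 19)
u(l) = 10 (u(l) = 19 - 1*9 = 19 - 9 = 10)
(u(12) - 289)**2 = (10 - 289)**2 = (-279)**2 = 77841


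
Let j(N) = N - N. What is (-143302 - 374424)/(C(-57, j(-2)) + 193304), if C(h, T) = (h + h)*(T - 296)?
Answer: -2563/1124 ≈ -2.2803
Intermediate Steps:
j(N) = 0
C(h, T) = 2*h*(-296 + T) (C(h, T) = (2*h)*(-296 + T) = 2*h*(-296 + T))
(-143302 - 374424)/(C(-57, j(-2)) + 193304) = (-143302 - 374424)/(2*(-57)*(-296 + 0) + 193304) = -517726/(2*(-57)*(-296) + 193304) = -517726/(33744 + 193304) = -517726/227048 = -517726*1/227048 = -2563/1124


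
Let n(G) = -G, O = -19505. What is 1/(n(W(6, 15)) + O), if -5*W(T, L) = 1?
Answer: -5/97524 ≈ -5.1269e-5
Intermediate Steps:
W(T, L) = -⅕ (W(T, L) = -⅕*1 = -⅕)
1/(n(W(6, 15)) + O) = 1/(-1*(-⅕) - 19505) = 1/(⅕ - 19505) = 1/(-97524/5) = -5/97524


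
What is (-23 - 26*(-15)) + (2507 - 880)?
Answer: 1994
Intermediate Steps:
(-23 - 26*(-15)) + (2507 - 880) = (-23 + 390) + 1627 = 367 + 1627 = 1994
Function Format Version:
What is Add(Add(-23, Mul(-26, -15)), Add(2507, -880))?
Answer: 1994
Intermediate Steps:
Add(Add(-23, Mul(-26, -15)), Add(2507, -880)) = Add(Add(-23, 390), 1627) = Add(367, 1627) = 1994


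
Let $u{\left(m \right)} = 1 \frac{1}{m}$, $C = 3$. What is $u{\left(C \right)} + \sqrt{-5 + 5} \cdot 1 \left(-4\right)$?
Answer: $\frac{1}{3} \approx 0.33333$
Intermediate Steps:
$u{\left(m \right)} = \frac{1}{m}$
$u{\left(C \right)} + \sqrt{-5 + 5} \cdot 1 \left(-4\right) = \frac{1}{3} + \sqrt{-5 + 5} \cdot 1 \left(-4\right) = \frac{1}{3} + \sqrt{0} \left(-4\right) = \frac{1}{3} + 0 \left(-4\right) = \frac{1}{3} + 0 = \frac{1}{3}$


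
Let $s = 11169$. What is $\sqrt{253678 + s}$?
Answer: $\sqrt{264847} \approx 514.63$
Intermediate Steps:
$\sqrt{253678 + s} = \sqrt{253678 + 11169} = \sqrt{264847}$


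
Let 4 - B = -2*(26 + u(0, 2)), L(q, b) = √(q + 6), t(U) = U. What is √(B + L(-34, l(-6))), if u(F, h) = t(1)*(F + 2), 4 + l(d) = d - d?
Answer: √(60 + 2*I*√7) ≈ 7.7535 + 0.34123*I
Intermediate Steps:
l(d) = -4 (l(d) = -4 + (d - d) = -4 + 0 = -4)
u(F, h) = 2 + F (u(F, h) = 1*(F + 2) = 1*(2 + F) = 2 + F)
L(q, b) = √(6 + q)
B = 60 (B = 4 - (-2)*(26 + (2 + 0)) = 4 - (-2)*(26 + 2) = 4 - (-2)*28 = 4 - 1*(-56) = 4 + 56 = 60)
√(B + L(-34, l(-6))) = √(60 + √(6 - 34)) = √(60 + √(-28)) = √(60 + 2*I*√7)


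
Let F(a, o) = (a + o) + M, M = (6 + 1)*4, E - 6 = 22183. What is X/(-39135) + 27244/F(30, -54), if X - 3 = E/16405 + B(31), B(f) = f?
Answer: 4372727316466/642009675 ≈ 6811.0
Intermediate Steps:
E = 22189 (E = 6 + 22183 = 22189)
M = 28 (M = 7*4 = 28)
F(a, o) = 28 + a + o (F(a, o) = (a + o) + 28 = 28 + a + o)
X = 579959/16405 (X = 3 + (22189/16405 + 31) = 3 + 530744/16405 = 579959/16405 ≈ 35.353)
X/(-39135) + 27244/F(30, -54) = (579959/16405)/(-39135) + 27244/(28 + 30 - 54) = (579959/16405)*(-1/39135) + 27244/4 = -579959/642009675 + 27244*(¼) = -579959/642009675 + 6811 = 4372727316466/642009675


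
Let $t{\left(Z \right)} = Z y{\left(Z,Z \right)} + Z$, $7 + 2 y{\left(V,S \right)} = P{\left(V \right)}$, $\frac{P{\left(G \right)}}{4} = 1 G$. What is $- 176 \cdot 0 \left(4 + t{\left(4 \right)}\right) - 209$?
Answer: $-209$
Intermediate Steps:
$P{\left(G \right)} = 4 G$ ($P{\left(G \right)} = 4 \cdot 1 G = 4 G$)
$y{\left(V,S \right)} = - \frac{7}{2} + 2 V$ ($y{\left(V,S \right)} = - \frac{7}{2} + \frac{4 V}{2} = - \frac{7}{2} + 2 V$)
$t{\left(Z \right)} = Z + Z \left(- \frac{7}{2} + 2 Z\right)$ ($t{\left(Z \right)} = Z \left(- \frac{7}{2} + 2 Z\right) + Z = Z + Z \left(- \frac{7}{2} + 2 Z\right)$)
$- 176 \cdot 0 \left(4 + t{\left(4 \right)}\right) - 209 = - 176 \cdot 0 \left(4 + \frac{1}{2} \cdot 4 \left(-5 + 4 \cdot 4\right)\right) - 209 = - 176 \cdot 0 \left(4 + \frac{1}{2} \cdot 4 \left(-5 + 16\right)\right) - 209 = - 176 \cdot 0 \left(4 + \frac{1}{2} \cdot 4 \cdot 11\right) - 209 = - 176 \cdot 0 \left(4 + 22\right) - 209 = - 176 \cdot 0 \cdot 26 - 209 = \left(-176\right) 0 - 209 = 0 - 209 = -209$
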